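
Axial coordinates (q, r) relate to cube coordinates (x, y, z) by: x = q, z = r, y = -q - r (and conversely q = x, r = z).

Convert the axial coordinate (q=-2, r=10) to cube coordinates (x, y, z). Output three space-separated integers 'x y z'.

Answer: -2 -8 10

Derivation:
x = q = -2
z = r = 10
y = -x - z = -(-2) - (10) = -8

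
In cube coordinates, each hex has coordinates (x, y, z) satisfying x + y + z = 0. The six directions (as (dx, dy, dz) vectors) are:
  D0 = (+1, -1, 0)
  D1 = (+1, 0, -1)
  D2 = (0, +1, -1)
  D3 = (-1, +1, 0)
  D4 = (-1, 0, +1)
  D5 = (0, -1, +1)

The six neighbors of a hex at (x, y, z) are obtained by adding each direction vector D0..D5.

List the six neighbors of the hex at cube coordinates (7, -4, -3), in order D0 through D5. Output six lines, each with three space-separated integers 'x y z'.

Center: (7, -4, -3). Add each direction:
  D0: (7, -4, -3) + (1, -1, 0) = (8, -5, -3)
  D1: (7, -4, -3) + (1, 0, -1) = (8, -4, -4)
  D2: (7, -4, -3) + (0, 1, -1) = (7, -3, -4)
  D3: (7, -4, -3) + (-1, 1, 0) = (6, -3, -3)
  D4: (7, -4, -3) + (-1, 0, 1) = (6, -4, -2)
  D5: (7, -4, -3) + (0, -1, 1) = (7, -5, -2)

Answer: 8 -5 -3
8 -4 -4
7 -3 -4
6 -3 -3
6 -4 -2
7 -5 -2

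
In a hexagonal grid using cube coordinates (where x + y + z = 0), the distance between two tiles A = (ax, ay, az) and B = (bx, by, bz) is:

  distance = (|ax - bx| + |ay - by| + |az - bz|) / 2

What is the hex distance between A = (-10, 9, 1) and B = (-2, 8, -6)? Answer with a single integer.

Answer: 8

Derivation:
|ax - bx| = |-10 - (-2)| = 8
|ay - by| = |9 - 8| = 1
|az - bz| = |1 - (-6)| = 7
distance = (8 + 1 + 7) / 2 = 16 / 2 = 8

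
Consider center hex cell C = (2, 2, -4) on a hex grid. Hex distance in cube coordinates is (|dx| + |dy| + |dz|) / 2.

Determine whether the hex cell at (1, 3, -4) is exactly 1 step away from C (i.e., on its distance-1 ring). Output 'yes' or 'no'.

Answer: yes

Derivation:
|px - cx| = |1 - 2| = 1
|py - cy| = |3 - 2| = 1
|pz - cz| = |-4 - (-4)| = 0
distance = (1+1+0)/2 = 2/2 = 1
radius = 1; distance == radius -> yes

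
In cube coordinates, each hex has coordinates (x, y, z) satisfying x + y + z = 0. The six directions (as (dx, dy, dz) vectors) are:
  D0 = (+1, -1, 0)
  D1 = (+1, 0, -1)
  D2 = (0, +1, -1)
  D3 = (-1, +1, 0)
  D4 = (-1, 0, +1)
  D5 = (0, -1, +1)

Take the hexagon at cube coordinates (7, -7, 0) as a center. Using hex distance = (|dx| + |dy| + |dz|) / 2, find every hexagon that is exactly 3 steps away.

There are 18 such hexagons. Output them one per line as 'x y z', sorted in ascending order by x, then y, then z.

Answer: 4 -7 3
4 -6 2
4 -5 1
4 -4 0
5 -8 3
5 -4 -1
6 -9 3
6 -4 -2
7 -10 3
7 -4 -3
8 -10 2
8 -5 -3
9 -10 1
9 -6 -3
10 -10 0
10 -9 -1
10 -8 -2
10 -7 -3

Derivation:
Walk ring at distance 3 from (7, -7, 0):
Start at center + D4*3 = (4, -7, 3)
  hex 0: (4, -7, 3)
  hex 1: (5, -8, 3)
  hex 2: (6, -9, 3)
  hex 3: (7, -10, 3)
  hex 4: (8, -10, 2)
  hex 5: (9, -10, 1)
  hex 6: (10, -10, 0)
  hex 7: (10, -9, -1)
  hex 8: (10, -8, -2)
  hex 9: (10, -7, -3)
  hex 10: (9, -6, -3)
  hex 11: (8, -5, -3)
  hex 12: (7, -4, -3)
  hex 13: (6, -4, -2)
  hex 14: (5, -4, -1)
  hex 15: (4, -4, 0)
  hex 16: (4, -5, 1)
  hex 17: (4, -6, 2)
Sorted: 18 hexes.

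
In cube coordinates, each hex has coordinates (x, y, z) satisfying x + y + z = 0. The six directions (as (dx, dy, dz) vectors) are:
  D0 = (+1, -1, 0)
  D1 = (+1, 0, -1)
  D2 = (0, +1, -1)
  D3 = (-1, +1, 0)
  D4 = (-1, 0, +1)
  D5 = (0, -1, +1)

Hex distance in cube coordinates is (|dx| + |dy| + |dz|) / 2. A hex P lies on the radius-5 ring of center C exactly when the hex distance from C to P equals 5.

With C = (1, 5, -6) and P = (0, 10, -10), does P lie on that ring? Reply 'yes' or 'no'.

Answer: yes

Derivation:
|px - cx| = |0 - 1| = 1
|py - cy| = |10 - 5| = 5
|pz - cz| = |-10 - (-6)| = 4
distance = (1+5+4)/2 = 10/2 = 5
radius = 5; distance == radius -> yes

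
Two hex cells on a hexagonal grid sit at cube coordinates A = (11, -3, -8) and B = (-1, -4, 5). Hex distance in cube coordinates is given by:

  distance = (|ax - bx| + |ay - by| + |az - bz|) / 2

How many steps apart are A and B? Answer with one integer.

|ax - bx| = |11 - (-1)| = 12
|ay - by| = |-3 - (-4)| = 1
|az - bz| = |-8 - 5| = 13
distance = (12 + 1 + 13) / 2 = 26 / 2 = 13

Answer: 13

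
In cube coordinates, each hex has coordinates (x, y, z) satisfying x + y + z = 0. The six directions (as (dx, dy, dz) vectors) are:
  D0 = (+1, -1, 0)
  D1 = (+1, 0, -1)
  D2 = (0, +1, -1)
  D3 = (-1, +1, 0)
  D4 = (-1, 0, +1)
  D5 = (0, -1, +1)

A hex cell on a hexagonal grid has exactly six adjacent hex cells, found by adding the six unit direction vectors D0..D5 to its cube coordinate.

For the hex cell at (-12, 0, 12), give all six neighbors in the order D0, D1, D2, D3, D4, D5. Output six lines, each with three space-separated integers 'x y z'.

Answer: -11 -1 12
-11 0 11
-12 1 11
-13 1 12
-13 0 13
-12 -1 13

Derivation:
Center: (-12, 0, 12). Add each direction:
  D0: (-12, 0, 12) + (1, -1, 0) = (-11, -1, 12)
  D1: (-12, 0, 12) + (1, 0, -1) = (-11, 0, 11)
  D2: (-12, 0, 12) + (0, 1, -1) = (-12, 1, 11)
  D3: (-12, 0, 12) + (-1, 1, 0) = (-13, 1, 12)
  D4: (-12, 0, 12) + (-1, 0, 1) = (-13, 0, 13)
  D5: (-12, 0, 12) + (0, -1, 1) = (-12, -1, 13)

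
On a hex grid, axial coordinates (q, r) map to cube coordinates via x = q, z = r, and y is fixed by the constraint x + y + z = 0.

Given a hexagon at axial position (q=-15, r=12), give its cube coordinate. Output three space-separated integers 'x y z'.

Answer: -15 3 12

Derivation:
x = q = -15
z = r = 12
y = -x - z = -(-15) - (12) = 3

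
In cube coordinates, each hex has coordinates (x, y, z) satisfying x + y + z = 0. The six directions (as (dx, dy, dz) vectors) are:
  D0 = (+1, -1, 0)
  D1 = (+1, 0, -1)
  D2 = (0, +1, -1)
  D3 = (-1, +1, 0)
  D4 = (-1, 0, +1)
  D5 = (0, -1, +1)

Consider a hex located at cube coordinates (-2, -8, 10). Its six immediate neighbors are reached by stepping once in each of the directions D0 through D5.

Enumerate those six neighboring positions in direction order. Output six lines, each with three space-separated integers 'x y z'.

Answer: -1 -9 10
-1 -8 9
-2 -7 9
-3 -7 10
-3 -8 11
-2 -9 11

Derivation:
Center: (-2, -8, 10). Add each direction:
  D0: (-2, -8, 10) + (1, -1, 0) = (-1, -9, 10)
  D1: (-2, -8, 10) + (1, 0, -1) = (-1, -8, 9)
  D2: (-2, -8, 10) + (0, 1, -1) = (-2, -7, 9)
  D3: (-2, -8, 10) + (-1, 1, 0) = (-3, -7, 10)
  D4: (-2, -8, 10) + (-1, 0, 1) = (-3, -8, 11)
  D5: (-2, -8, 10) + (0, -1, 1) = (-2, -9, 11)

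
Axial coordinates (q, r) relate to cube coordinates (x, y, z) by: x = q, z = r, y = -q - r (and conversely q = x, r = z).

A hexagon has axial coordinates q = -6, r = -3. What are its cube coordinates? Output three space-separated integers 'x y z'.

x = q = -6
z = r = -3
y = -x - z = -(-6) - (-3) = 9

Answer: -6 9 -3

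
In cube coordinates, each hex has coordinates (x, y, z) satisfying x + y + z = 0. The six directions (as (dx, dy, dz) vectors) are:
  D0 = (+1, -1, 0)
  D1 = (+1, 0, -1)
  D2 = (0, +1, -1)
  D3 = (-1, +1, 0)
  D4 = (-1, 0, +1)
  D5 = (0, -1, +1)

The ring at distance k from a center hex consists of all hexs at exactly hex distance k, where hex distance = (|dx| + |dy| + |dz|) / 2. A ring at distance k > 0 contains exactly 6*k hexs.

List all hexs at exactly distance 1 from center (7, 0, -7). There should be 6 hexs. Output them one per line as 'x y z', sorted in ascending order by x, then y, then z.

Answer: 6 0 -6
6 1 -7
7 -1 -6
7 1 -8
8 -1 -7
8 0 -8

Derivation:
Walk ring at distance 1 from (7, 0, -7):
Start at center + D4*1 = (6, 0, -6)
  hex 0: (6, 0, -6)
  hex 1: (7, -1, -6)
  hex 2: (8, -1, -7)
  hex 3: (8, 0, -8)
  hex 4: (7, 1, -8)
  hex 5: (6, 1, -7)
Sorted: 6 hexes.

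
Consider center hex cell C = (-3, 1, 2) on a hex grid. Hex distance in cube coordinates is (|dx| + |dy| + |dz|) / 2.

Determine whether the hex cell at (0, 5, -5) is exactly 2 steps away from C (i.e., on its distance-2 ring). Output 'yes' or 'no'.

|px - cx| = |0 - (-3)| = 3
|py - cy| = |5 - 1| = 4
|pz - cz| = |-5 - 2| = 7
distance = (3+4+7)/2 = 14/2 = 7
radius = 2; distance != radius -> no

Answer: no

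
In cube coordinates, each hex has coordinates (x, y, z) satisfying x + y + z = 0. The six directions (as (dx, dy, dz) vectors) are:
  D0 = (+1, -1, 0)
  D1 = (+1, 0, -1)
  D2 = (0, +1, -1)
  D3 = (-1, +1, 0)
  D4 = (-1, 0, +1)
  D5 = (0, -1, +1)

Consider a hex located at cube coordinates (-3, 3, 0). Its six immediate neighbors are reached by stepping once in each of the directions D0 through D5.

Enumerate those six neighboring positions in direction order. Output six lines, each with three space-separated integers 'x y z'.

Answer: -2 2 0
-2 3 -1
-3 4 -1
-4 4 0
-4 3 1
-3 2 1

Derivation:
Center: (-3, 3, 0). Add each direction:
  D0: (-3, 3, 0) + (1, -1, 0) = (-2, 2, 0)
  D1: (-3, 3, 0) + (1, 0, -1) = (-2, 3, -1)
  D2: (-3, 3, 0) + (0, 1, -1) = (-3, 4, -1)
  D3: (-3, 3, 0) + (-1, 1, 0) = (-4, 4, 0)
  D4: (-3, 3, 0) + (-1, 0, 1) = (-4, 3, 1)
  D5: (-3, 3, 0) + (0, -1, 1) = (-3, 2, 1)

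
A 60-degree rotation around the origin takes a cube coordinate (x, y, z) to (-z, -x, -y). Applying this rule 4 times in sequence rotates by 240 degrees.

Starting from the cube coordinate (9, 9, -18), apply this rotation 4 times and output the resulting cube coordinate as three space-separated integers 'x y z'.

Start: (9, 9, -18)
Step 1: (9, 9, -18) -> (-(-18), -(9), -(9)) = (18, -9, -9)
Step 2: (18, -9, -9) -> (-(-9), -(18), -(-9)) = (9, -18, 9)
Step 3: (9, -18, 9) -> (-(9), -(9), -(-18)) = (-9, -9, 18)
Step 4: (-9, -9, 18) -> (-(18), -(-9), -(-9)) = (-18, 9, 9)

Answer: -18 9 9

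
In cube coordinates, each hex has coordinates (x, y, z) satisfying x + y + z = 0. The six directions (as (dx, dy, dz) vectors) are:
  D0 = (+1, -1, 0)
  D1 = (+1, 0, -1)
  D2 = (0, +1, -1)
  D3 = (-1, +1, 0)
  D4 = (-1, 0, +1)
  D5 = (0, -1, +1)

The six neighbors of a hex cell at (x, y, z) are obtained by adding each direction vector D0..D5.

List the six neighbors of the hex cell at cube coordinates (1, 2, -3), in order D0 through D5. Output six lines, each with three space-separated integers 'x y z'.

Center: (1, 2, -3). Add each direction:
  D0: (1, 2, -3) + (1, -1, 0) = (2, 1, -3)
  D1: (1, 2, -3) + (1, 0, -1) = (2, 2, -4)
  D2: (1, 2, -3) + (0, 1, -1) = (1, 3, -4)
  D3: (1, 2, -3) + (-1, 1, 0) = (0, 3, -3)
  D4: (1, 2, -3) + (-1, 0, 1) = (0, 2, -2)
  D5: (1, 2, -3) + (0, -1, 1) = (1, 1, -2)

Answer: 2 1 -3
2 2 -4
1 3 -4
0 3 -3
0 2 -2
1 1 -2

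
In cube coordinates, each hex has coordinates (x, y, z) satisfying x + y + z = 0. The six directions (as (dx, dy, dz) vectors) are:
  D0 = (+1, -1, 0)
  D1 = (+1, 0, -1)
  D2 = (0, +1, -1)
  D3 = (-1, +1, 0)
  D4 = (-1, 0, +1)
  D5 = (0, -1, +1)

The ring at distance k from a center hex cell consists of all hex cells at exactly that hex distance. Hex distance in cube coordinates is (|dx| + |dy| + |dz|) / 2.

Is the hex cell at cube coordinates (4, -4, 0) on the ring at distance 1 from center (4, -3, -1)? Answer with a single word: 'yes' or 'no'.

|px - cx| = |4 - 4| = 0
|py - cy| = |-4 - (-3)| = 1
|pz - cz| = |0 - (-1)| = 1
distance = (0+1+1)/2 = 2/2 = 1
radius = 1; distance == radius -> yes

Answer: yes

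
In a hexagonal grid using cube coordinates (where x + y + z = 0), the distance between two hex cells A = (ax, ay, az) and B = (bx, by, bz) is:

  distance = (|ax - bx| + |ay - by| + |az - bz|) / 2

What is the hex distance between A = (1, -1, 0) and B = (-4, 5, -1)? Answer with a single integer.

Answer: 6

Derivation:
|ax - bx| = |1 - (-4)| = 5
|ay - by| = |-1 - 5| = 6
|az - bz| = |0 - (-1)| = 1
distance = (5 + 6 + 1) / 2 = 12 / 2 = 6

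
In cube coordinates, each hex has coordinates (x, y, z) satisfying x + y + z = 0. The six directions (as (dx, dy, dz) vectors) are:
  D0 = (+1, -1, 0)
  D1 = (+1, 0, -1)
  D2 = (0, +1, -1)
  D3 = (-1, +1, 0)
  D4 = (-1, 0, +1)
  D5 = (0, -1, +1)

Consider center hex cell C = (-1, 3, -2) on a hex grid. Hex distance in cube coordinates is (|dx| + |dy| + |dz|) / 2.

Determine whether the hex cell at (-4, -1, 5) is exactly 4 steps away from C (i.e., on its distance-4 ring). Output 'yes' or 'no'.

|px - cx| = |-4 - (-1)| = 3
|py - cy| = |-1 - 3| = 4
|pz - cz| = |5 - (-2)| = 7
distance = (3+4+7)/2 = 14/2 = 7
radius = 4; distance != radius -> no

Answer: no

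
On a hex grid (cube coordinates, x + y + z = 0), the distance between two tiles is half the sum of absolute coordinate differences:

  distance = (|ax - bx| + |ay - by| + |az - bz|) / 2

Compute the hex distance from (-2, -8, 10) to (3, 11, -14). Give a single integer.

Answer: 24

Derivation:
|ax - bx| = |-2 - 3| = 5
|ay - by| = |-8 - 11| = 19
|az - bz| = |10 - (-14)| = 24
distance = (5 + 19 + 24) / 2 = 48 / 2 = 24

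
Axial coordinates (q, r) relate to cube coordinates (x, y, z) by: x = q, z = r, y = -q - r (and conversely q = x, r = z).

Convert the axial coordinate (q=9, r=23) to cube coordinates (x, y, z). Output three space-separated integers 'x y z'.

x = q = 9
z = r = 23
y = -x - z = -(9) - (23) = -32

Answer: 9 -32 23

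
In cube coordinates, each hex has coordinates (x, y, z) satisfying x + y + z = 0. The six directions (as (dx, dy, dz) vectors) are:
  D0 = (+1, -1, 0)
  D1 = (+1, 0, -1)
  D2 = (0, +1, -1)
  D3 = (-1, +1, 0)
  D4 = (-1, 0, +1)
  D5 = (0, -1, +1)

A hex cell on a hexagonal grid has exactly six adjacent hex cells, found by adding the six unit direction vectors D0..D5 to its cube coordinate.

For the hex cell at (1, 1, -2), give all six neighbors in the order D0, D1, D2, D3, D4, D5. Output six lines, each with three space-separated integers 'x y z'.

Center: (1, 1, -2). Add each direction:
  D0: (1, 1, -2) + (1, -1, 0) = (2, 0, -2)
  D1: (1, 1, -2) + (1, 0, -1) = (2, 1, -3)
  D2: (1, 1, -2) + (0, 1, -1) = (1, 2, -3)
  D3: (1, 1, -2) + (-1, 1, 0) = (0, 2, -2)
  D4: (1, 1, -2) + (-1, 0, 1) = (0, 1, -1)
  D5: (1, 1, -2) + (0, -1, 1) = (1, 0, -1)

Answer: 2 0 -2
2 1 -3
1 2 -3
0 2 -2
0 1 -1
1 0 -1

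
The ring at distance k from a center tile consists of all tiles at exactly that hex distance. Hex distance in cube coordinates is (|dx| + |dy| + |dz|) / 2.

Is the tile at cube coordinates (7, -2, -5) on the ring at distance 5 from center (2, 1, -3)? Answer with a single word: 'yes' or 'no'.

Answer: yes

Derivation:
|px - cx| = |7 - 2| = 5
|py - cy| = |-2 - 1| = 3
|pz - cz| = |-5 - (-3)| = 2
distance = (5+3+2)/2 = 10/2 = 5
radius = 5; distance == radius -> yes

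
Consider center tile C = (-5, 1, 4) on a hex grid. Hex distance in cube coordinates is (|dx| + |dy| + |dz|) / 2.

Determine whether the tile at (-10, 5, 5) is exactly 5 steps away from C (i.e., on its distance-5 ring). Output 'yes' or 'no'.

|px - cx| = |-10 - (-5)| = 5
|py - cy| = |5 - 1| = 4
|pz - cz| = |5 - 4| = 1
distance = (5+4+1)/2 = 10/2 = 5
radius = 5; distance == radius -> yes

Answer: yes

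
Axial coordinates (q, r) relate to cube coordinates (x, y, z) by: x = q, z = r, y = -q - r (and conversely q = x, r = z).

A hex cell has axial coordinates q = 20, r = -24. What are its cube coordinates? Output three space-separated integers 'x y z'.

Answer: 20 4 -24

Derivation:
x = q = 20
z = r = -24
y = -x - z = -(20) - (-24) = 4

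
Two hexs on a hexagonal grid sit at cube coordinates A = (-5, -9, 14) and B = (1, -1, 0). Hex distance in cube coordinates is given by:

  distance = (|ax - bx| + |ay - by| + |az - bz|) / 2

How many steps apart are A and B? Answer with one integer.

Answer: 14

Derivation:
|ax - bx| = |-5 - 1| = 6
|ay - by| = |-9 - (-1)| = 8
|az - bz| = |14 - 0| = 14
distance = (6 + 8 + 14) / 2 = 28 / 2 = 14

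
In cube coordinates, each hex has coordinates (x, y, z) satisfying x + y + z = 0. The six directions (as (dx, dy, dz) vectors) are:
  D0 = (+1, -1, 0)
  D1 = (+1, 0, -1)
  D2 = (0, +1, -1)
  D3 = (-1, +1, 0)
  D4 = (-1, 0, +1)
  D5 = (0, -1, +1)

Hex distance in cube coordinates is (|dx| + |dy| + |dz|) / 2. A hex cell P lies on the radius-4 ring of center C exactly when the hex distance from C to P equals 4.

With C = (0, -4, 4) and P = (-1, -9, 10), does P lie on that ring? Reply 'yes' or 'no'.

|px - cx| = |-1 - 0| = 1
|py - cy| = |-9 - (-4)| = 5
|pz - cz| = |10 - 4| = 6
distance = (1+5+6)/2 = 12/2 = 6
radius = 4; distance != radius -> no

Answer: no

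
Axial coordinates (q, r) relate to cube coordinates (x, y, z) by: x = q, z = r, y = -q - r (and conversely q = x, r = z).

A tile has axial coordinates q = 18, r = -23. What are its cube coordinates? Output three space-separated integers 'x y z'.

Answer: 18 5 -23

Derivation:
x = q = 18
z = r = -23
y = -x - z = -(18) - (-23) = 5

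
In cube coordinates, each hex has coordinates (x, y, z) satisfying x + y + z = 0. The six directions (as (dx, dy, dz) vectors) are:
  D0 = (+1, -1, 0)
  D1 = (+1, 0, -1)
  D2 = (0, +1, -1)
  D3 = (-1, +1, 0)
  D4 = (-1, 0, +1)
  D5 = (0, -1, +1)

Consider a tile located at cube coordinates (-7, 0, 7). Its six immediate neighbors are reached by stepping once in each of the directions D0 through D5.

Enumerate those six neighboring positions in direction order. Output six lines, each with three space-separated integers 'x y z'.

Center: (-7, 0, 7). Add each direction:
  D0: (-7, 0, 7) + (1, -1, 0) = (-6, -1, 7)
  D1: (-7, 0, 7) + (1, 0, -1) = (-6, 0, 6)
  D2: (-7, 0, 7) + (0, 1, -1) = (-7, 1, 6)
  D3: (-7, 0, 7) + (-1, 1, 0) = (-8, 1, 7)
  D4: (-7, 0, 7) + (-1, 0, 1) = (-8, 0, 8)
  D5: (-7, 0, 7) + (0, -1, 1) = (-7, -1, 8)

Answer: -6 -1 7
-6 0 6
-7 1 6
-8 1 7
-8 0 8
-7 -1 8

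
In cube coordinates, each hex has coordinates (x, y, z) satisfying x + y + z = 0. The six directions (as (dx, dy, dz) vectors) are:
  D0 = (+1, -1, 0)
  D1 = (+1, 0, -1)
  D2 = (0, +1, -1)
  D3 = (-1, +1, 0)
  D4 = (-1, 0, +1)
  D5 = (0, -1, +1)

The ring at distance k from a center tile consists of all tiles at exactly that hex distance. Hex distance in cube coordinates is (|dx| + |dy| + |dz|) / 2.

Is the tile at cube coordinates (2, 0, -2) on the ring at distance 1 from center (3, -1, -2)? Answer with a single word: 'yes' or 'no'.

|px - cx| = |2 - 3| = 1
|py - cy| = |0 - (-1)| = 1
|pz - cz| = |-2 - (-2)| = 0
distance = (1+1+0)/2 = 2/2 = 1
radius = 1; distance == radius -> yes

Answer: yes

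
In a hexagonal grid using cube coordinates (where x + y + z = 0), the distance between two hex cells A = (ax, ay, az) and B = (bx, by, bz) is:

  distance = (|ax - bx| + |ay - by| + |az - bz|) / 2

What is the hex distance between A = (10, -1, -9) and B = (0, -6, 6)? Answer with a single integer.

|ax - bx| = |10 - 0| = 10
|ay - by| = |-1 - (-6)| = 5
|az - bz| = |-9 - 6| = 15
distance = (10 + 5 + 15) / 2 = 30 / 2 = 15

Answer: 15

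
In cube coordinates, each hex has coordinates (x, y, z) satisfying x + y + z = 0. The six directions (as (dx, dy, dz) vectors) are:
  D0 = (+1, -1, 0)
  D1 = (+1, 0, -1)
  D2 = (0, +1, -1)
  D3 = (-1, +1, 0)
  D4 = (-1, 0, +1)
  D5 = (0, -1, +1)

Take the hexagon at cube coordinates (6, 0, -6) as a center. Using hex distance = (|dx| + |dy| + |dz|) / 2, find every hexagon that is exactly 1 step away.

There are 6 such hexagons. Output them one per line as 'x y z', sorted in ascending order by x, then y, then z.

Answer: 5 0 -5
5 1 -6
6 -1 -5
6 1 -7
7 -1 -6
7 0 -7

Derivation:
Walk ring at distance 1 from (6, 0, -6):
Start at center + D4*1 = (5, 0, -5)
  hex 0: (5, 0, -5)
  hex 1: (6, -1, -5)
  hex 2: (7, -1, -6)
  hex 3: (7, 0, -7)
  hex 4: (6, 1, -7)
  hex 5: (5, 1, -6)
Sorted: 6 hexes.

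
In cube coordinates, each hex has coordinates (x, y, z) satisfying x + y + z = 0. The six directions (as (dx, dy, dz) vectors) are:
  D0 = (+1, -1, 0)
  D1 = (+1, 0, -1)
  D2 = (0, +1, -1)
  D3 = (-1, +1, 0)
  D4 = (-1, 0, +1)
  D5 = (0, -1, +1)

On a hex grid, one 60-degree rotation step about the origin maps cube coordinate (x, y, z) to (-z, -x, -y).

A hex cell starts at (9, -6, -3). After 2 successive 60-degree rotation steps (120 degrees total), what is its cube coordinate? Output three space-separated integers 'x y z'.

Answer: -6 -3 9

Derivation:
Start: (9, -6, -3)
Step 1: (9, -6, -3) -> (-(-3), -(9), -(-6)) = (3, -9, 6)
Step 2: (3, -9, 6) -> (-(6), -(3), -(-9)) = (-6, -3, 9)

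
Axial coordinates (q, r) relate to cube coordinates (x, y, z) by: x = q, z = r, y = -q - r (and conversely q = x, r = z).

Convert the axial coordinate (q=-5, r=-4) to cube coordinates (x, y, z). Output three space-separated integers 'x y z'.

Answer: -5 9 -4

Derivation:
x = q = -5
z = r = -4
y = -x - z = -(-5) - (-4) = 9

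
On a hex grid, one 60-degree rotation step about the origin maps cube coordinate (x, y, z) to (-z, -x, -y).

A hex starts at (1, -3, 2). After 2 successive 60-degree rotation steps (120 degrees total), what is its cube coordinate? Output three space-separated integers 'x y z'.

Answer: -3 2 1

Derivation:
Start: (1, -3, 2)
Step 1: (1, -3, 2) -> (-(2), -(1), -(-3)) = (-2, -1, 3)
Step 2: (-2, -1, 3) -> (-(3), -(-2), -(-1)) = (-3, 2, 1)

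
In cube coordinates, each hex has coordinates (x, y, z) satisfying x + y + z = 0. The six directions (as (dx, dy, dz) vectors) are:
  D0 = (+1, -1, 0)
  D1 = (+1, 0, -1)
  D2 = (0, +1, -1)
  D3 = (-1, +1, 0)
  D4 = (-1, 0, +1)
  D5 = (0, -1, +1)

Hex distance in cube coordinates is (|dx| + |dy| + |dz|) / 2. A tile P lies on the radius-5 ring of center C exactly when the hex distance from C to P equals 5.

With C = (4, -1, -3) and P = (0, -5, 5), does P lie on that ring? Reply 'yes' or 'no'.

Answer: no

Derivation:
|px - cx| = |0 - 4| = 4
|py - cy| = |-5 - (-1)| = 4
|pz - cz| = |5 - (-3)| = 8
distance = (4+4+8)/2 = 16/2 = 8
radius = 5; distance != radius -> no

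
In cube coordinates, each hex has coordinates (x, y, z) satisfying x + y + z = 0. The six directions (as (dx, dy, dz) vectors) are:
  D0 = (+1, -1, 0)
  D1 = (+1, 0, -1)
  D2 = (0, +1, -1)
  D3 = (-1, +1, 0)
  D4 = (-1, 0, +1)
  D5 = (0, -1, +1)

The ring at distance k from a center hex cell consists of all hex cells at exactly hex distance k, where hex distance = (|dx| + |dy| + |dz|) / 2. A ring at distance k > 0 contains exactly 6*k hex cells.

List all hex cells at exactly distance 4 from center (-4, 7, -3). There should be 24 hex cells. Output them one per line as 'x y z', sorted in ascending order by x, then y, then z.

Answer: -8 7 1
-8 8 0
-8 9 -1
-8 10 -2
-8 11 -3
-7 6 1
-7 11 -4
-6 5 1
-6 11 -5
-5 4 1
-5 11 -6
-4 3 1
-4 11 -7
-3 3 0
-3 10 -7
-2 3 -1
-2 9 -7
-1 3 -2
-1 8 -7
0 3 -3
0 4 -4
0 5 -5
0 6 -6
0 7 -7

Derivation:
Walk ring at distance 4 from (-4, 7, -3):
Start at center + D4*4 = (-8, 7, 1)
  hex 0: (-8, 7, 1)
  hex 1: (-7, 6, 1)
  hex 2: (-6, 5, 1)
  hex 3: (-5, 4, 1)
  hex 4: (-4, 3, 1)
  hex 5: (-3, 3, 0)
  hex 6: (-2, 3, -1)
  hex 7: (-1, 3, -2)
  hex 8: (0, 3, -3)
  hex 9: (0, 4, -4)
  hex 10: (0, 5, -5)
  hex 11: (0, 6, -6)
  hex 12: (0, 7, -7)
  hex 13: (-1, 8, -7)
  hex 14: (-2, 9, -7)
  hex 15: (-3, 10, -7)
  hex 16: (-4, 11, -7)
  hex 17: (-5, 11, -6)
  hex 18: (-6, 11, -5)
  hex 19: (-7, 11, -4)
  hex 20: (-8, 11, -3)
  hex 21: (-8, 10, -2)
  hex 22: (-8, 9, -1)
  hex 23: (-8, 8, 0)
Sorted: 24 hexes.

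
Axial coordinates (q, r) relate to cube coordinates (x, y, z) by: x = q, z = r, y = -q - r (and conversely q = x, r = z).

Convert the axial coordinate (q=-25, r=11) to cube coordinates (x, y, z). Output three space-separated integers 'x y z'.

Answer: -25 14 11

Derivation:
x = q = -25
z = r = 11
y = -x - z = -(-25) - (11) = 14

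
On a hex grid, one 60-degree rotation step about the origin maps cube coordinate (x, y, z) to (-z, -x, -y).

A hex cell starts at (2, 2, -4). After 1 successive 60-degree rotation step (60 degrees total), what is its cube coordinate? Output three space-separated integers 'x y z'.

Answer: 4 -2 -2

Derivation:
Start: (2, 2, -4)
Step 1: (2, 2, -4) -> (-(-4), -(2), -(2)) = (4, -2, -2)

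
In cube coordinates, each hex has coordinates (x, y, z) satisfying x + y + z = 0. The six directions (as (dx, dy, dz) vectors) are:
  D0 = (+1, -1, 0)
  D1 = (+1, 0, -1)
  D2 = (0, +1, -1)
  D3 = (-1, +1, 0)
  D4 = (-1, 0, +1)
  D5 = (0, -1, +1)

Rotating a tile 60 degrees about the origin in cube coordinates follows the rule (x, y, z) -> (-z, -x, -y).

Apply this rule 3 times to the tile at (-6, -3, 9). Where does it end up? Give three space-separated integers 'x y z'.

Answer: 6 3 -9

Derivation:
Start: (-6, -3, 9)
Step 1: (-6, -3, 9) -> (-(9), -(-6), -(-3)) = (-9, 6, 3)
Step 2: (-9, 6, 3) -> (-(3), -(-9), -(6)) = (-3, 9, -6)
Step 3: (-3, 9, -6) -> (-(-6), -(-3), -(9)) = (6, 3, -9)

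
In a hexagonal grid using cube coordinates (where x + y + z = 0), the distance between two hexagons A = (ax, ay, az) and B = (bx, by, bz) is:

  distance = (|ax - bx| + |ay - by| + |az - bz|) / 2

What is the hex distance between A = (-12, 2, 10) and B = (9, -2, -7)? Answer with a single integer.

|ax - bx| = |-12 - 9| = 21
|ay - by| = |2 - (-2)| = 4
|az - bz| = |10 - (-7)| = 17
distance = (21 + 4 + 17) / 2 = 42 / 2 = 21

Answer: 21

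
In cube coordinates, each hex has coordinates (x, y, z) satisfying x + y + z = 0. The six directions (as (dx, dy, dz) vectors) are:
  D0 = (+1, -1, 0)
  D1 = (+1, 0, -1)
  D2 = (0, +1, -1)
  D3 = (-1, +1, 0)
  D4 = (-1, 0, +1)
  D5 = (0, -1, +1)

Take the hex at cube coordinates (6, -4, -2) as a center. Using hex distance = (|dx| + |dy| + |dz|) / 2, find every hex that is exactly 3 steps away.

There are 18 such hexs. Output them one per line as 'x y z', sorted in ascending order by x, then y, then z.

Answer: 3 -4 1
3 -3 0
3 -2 -1
3 -1 -2
4 -5 1
4 -1 -3
5 -6 1
5 -1 -4
6 -7 1
6 -1 -5
7 -7 0
7 -2 -5
8 -7 -1
8 -3 -5
9 -7 -2
9 -6 -3
9 -5 -4
9 -4 -5

Derivation:
Walk ring at distance 3 from (6, -4, -2):
Start at center + D4*3 = (3, -4, 1)
  hex 0: (3, -4, 1)
  hex 1: (4, -5, 1)
  hex 2: (5, -6, 1)
  hex 3: (6, -7, 1)
  hex 4: (7, -7, 0)
  hex 5: (8, -7, -1)
  hex 6: (9, -7, -2)
  hex 7: (9, -6, -3)
  hex 8: (9, -5, -4)
  hex 9: (9, -4, -5)
  hex 10: (8, -3, -5)
  hex 11: (7, -2, -5)
  hex 12: (6, -1, -5)
  hex 13: (5, -1, -4)
  hex 14: (4, -1, -3)
  hex 15: (3, -1, -2)
  hex 16: (3, -2, -1)
  hex 17: (3, -3, 0)
Sorted: 18 hexes.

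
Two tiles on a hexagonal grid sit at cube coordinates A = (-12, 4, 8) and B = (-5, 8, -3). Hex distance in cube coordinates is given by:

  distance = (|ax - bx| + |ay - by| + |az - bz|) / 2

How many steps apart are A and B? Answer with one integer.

|ax - bx| = |-12 - (-5)| = 7
|ay - by| = |4 - 8| = 4
|az - bz| = |8 - (-3)| = 11
distance = (7 + 4 + 11) / 2 = 22 / 2 = 11

Answer: 11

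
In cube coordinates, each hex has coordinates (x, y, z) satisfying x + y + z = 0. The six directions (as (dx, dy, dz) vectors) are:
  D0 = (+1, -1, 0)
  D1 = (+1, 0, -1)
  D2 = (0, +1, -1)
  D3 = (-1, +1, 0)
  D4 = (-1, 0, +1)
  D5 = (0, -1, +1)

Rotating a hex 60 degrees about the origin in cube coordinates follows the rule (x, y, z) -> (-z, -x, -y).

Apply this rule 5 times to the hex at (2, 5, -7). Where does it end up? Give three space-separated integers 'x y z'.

Answer: -5 7 -2

Derivation:
Start: (2, 5, -7)
Step 1: (2, 5, -7) -> (-(-7), -(2), -(5)) = (7, -2, -5)
Step 2: (7, -2, -5) -> (-(-5), -(7), -(-2)) = (5, -7, 2)
Step 3: (5, -7, 2) -> (-(2), -(5), -(-7)) = (-2, -5, 7)
Step 4: (-2, -5, 7) -> (-(7), -(-2), -(-5)) = (-7, 2, 5)
Step 5: (-7, 2, 5) -> (-(5), -(-7), -(2)) = (-5, 7, -2)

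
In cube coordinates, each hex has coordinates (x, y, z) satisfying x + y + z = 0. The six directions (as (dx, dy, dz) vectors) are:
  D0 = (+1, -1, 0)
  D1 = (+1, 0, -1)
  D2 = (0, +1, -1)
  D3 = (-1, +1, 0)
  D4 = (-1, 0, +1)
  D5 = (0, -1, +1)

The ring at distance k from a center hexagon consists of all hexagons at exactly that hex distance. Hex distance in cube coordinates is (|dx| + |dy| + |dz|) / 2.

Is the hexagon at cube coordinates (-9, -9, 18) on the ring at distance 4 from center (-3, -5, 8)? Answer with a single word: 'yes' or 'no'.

|px - cx| = |-9 - (-3)| = 6
|py - cy| = |-9 - (-5)| = 4
|pz - cz| = |18 - 8| = 10
distance = (6+4+10)/2 = 20/2 = 10
radius = 4; distance != radius -> no

Answer: no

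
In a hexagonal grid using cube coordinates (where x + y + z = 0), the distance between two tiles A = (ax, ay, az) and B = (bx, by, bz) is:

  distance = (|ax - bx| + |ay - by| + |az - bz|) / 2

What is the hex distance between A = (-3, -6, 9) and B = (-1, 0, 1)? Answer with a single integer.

|ax - bx| = |-3 - (-1)| = 2
|ay - by| = |-6 - 0| = 6
|az - bz| = |9 - 1| = 8
distance = (2 + 6 + 8) / 2 = 16 / 2 = 8

Answer: 8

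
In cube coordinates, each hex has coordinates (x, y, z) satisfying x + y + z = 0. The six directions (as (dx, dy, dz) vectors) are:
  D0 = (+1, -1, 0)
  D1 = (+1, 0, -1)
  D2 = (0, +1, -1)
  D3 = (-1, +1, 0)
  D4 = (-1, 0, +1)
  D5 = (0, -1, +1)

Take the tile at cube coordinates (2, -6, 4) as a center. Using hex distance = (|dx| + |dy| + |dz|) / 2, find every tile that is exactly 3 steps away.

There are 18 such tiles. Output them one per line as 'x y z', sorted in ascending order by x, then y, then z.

Answer: -1 -6 7
-1 -5 6
-1 -4 5
-1 -3 4
0 -7 7
0 -3 3
1 -8 7
1 -3 2
2 -9 7
2 -3 1
3 -9 6
3 -4 1
4 -9 5
4 -5 1
5 -9 4
5 -8 3
5 -7 2
5 -6 1

Derivation:
Walk ring at distance 3 from (2, -6, 4):
Start at center + D4*3 = (-1, -6, 7)
  hex 0: (-1, -6, 7)
  hex 1: (0, -7, 7)
  hex 2: (1, -8, 7)
  hex 3: (2, -9, 7)
  hex 4: (3, -9, 6)
  hex 5: (4, -9, 5)
  hex 6: (5, -9, 4)
  hex 7: (5, -8, 3)
  hex 8: (5, -7, 2)
  hex 9: (5, -6, 1)
  hex 10: (4, -5, 1)
  hex 11: (3, -4, 1)
  hex 12: (2, -3, 1)
  hex 13: (1, -3, 2)
  hex 14: (0, -3, 3)
  hex 15: (-1, -3, 4)
  hex 16: (-1, -4, 5)
  hex 17: (-1, -5, 6)
Sorted: 18 hexes.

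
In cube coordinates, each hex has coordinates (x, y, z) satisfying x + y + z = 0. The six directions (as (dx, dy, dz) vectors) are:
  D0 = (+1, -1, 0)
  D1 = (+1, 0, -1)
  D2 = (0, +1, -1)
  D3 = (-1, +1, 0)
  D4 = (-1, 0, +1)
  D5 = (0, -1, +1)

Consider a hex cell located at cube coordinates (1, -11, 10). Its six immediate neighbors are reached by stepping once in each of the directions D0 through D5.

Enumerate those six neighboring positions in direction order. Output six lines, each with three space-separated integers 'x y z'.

Answer: 2 -12 10
2 -11 9
1 -10 9
0 -10 10
0 -11 11
1 -12 11

Derivation:
Center: (1, -11, 10). Add each direction:
  D0: (1, -11, 10) + (1, -1, 0) = (2, -12, 10)
  D1: (1, -11, 10) + (1, 0, -1) = (2, -11, 9)
  D2: (1, -11, 10) + (0, 1, -1) = (1, -10, 9)
  D3: (1, -11, 10) + (-1, 1, 0) = (0, -10, 10)
  D4: (1, -11, 10) + (-1, 0, 1) = (0, -11, 11)
  D5: (1, -11, 10) + (0, -1, 1) = (1, -12, 11)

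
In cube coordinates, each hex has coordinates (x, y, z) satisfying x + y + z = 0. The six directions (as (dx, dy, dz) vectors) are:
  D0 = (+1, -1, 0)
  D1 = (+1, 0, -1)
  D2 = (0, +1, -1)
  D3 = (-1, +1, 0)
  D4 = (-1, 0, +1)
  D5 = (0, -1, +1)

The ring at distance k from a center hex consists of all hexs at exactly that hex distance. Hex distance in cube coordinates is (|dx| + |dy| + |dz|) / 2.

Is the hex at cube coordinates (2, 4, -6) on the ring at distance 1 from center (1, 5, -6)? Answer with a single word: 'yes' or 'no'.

Answer: yes

Derivation:
|px - cx| = |2 - 1| = 1
|py - cy| = |4 - 5| = 1
|pz - cz| = |-6 - (-6)| = 0
distance = (1+1+0)/2 = 2/2 = 1
radius = 1; distance == radius -> yes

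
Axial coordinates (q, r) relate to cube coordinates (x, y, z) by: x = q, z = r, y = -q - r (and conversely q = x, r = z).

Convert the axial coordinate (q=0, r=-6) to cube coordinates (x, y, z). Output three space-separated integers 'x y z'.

x = q = 0
z = r = -6
y = -x - z = -(0) - (-6) = 6

Answer: 0 6 -6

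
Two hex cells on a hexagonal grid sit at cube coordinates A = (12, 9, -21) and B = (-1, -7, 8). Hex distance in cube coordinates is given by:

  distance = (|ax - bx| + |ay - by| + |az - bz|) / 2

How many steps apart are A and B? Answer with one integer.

|ax - bx| = |12 - (-1)| = 13
|ay - by| = |9 - (-7)| = 16
|az - bz| = |-21 - 8| = 29
distance = (13 + 16 + 29) / 2 = 58 / 2 = 29

Answer: 29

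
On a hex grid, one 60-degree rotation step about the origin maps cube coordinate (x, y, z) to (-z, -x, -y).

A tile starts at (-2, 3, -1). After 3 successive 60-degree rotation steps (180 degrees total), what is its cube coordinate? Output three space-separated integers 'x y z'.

Start: (-2, 3, -1)
Step 1: (-2, 3, -1) -> (-(-1), -(-2), -(3)) = (1, 2, -3)
Step 2: (1, 2, -3) -> (-(-3), -(1), -(2)) = (3, -1, -2)
Step 3: (3, -1, -2) -> (-(-2), -(3), -(-1)) = (2, -3, 1)

Answer: 2 -3 1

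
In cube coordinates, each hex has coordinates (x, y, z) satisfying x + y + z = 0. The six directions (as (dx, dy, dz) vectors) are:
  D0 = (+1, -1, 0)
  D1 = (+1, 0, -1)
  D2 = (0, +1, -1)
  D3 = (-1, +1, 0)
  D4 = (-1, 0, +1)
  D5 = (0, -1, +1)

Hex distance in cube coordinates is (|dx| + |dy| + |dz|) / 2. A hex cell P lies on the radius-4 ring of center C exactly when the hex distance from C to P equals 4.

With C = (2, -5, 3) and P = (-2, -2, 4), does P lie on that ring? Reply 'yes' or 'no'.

|px - cx| = |-2 - 2| = 4
|py - cy| = |-2 - (-5)| = 3
|pz - cz| = |4 - 3| = 1
distance = (4+3+1)/2 = 8/2 = 4
radius = 4; distance == radius -> yes

Answer: yes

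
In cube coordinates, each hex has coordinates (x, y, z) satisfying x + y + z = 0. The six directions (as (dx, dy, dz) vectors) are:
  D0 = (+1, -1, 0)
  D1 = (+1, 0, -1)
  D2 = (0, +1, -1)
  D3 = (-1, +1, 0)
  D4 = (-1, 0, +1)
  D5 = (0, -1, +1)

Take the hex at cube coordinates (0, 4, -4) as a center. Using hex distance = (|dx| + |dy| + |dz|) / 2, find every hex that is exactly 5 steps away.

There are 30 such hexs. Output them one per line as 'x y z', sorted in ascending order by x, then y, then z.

Answer: -5 4 1
-5 5 0
-5 6 -1
-5 7 -2
-5 8 -3
-5 9 -4
-4 3 1
-4 9 -5
-3 2 1
-3 9 -6
-2 1 1
-2 9 -7
-1 0 1
-1 9 -8
0 -1 1
0 9 -9
1 -1 0
1 8 -9
2 -1 -1
2 7 -9
3 -1 -2
3 6 -9
4 -1 -3
4 5 -9
5 -1 -4
5 0 -5
5 1 -6
5 2 -7
5 3 -8
5 4 -9

Derivation:
Walk ring at distance 5 from (0, 4, -4):
Start at center + D4*5 = (-5, 4, 1)
  hex 0: (-5, 4, 1)
  hex 1: (-4, 3, 1)
  hex 2: (-3, 2, 1)
  hex 3: (-2, 1, 1)
  hex 4: (-1, 0, 1)
  hex 5: (0, -1, 1)
  hex 6: (1, -1, 0)
  hex 7: (2, -1, -1)
  hex 8: (3, -1, -2)
  hex 9: (4, -1, -3)
  hex 10: (5, -1, -4)
  hex 11: (5, 0, -5)
  hex 12: (5, 1, -6)
  hex 13: (5, 2, -7)
  hex 14: (5, 3, -8)
  hex 15: (5, 4, -9)
  hex 16: (4, 5, -9)
  hex 17: (3, 6, -9)
  hex 18: (2, 7, -9)
  hex 19: (1, 8, -9)
  hex 20: (0, 9, -9)
  hex 21: (-1, 9, -8)
  hex 22: (-2, 9, -7)
  hex 23: (-3, 9, -6)
  hex 24: (-4, 9, -5)
  hex 25: (-5, 9, -4)
  hex 26: (-5, 8, -3)
  hex 27: (-5, 7, -2)
  hex 28: (-5, 6, -1)
  hex 29: (-5, 5, 0)
Sorted: 30 hexes.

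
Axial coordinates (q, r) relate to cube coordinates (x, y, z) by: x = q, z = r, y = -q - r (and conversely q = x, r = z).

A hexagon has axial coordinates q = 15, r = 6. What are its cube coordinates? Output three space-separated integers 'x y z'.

Answer: 15 -21 6

Derivation:
x = q = 15
z = r = 6
y = -x - z = -(15) - (6) = -21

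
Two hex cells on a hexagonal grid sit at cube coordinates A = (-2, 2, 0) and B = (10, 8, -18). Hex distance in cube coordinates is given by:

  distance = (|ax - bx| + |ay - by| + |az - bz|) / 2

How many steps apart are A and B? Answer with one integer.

|ax - bx| = |-2 - 10| = 12
|ay - by| = |2 - 8| = 6
|az - bz| = |0 - (-18)| = 18
distance = (12 + 6 + 18) / 2 = 36 / 2 = 18

Answer: 18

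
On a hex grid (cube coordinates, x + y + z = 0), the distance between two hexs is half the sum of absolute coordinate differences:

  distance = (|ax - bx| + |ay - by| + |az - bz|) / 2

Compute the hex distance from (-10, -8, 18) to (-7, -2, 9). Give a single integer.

Answer: 9

Derivation:
|ax - bx| = |-10 - (-7)| = 3
|ay - by| = |-8 - (-2)| = 6
|az - bz| = |18 - 9| = 9
distance = (3 + 6 + 9) / 2 = 18 / 2 = 9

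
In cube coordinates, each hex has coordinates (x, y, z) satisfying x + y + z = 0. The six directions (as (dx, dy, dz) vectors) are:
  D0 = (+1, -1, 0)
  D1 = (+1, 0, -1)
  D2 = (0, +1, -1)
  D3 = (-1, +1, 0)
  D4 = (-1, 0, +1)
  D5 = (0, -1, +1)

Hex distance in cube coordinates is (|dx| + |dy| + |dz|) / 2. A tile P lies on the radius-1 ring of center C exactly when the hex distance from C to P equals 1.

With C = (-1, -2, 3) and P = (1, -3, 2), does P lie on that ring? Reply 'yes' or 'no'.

|px - cx| = |1 - (-1)| = 2
|py - cy| = |-3 - (-2)| = 1
|pz - cz| = |2 - 3| = 1
distance = (2+1+1)/2 = 4/2 = 2
radius = 1; distance != radius -> no

Answer: no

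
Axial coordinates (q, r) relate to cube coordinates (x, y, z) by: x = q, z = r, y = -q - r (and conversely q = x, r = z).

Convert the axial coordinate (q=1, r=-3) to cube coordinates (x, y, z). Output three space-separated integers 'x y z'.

x = q = 1
z = r = -3
y = -x - z = -(1) - (-3) = 2

Answer: 1 2 -3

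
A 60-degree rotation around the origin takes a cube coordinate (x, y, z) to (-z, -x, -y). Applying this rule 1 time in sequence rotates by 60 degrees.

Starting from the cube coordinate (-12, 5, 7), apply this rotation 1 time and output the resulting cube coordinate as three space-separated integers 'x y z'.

Answer: -7 12 -5

Derivation:
Start: (-12, 5, 7)
Step 1: (-12, 5, 7) -> (-(7), -(-12), -(5)) = (-7, 12, -5)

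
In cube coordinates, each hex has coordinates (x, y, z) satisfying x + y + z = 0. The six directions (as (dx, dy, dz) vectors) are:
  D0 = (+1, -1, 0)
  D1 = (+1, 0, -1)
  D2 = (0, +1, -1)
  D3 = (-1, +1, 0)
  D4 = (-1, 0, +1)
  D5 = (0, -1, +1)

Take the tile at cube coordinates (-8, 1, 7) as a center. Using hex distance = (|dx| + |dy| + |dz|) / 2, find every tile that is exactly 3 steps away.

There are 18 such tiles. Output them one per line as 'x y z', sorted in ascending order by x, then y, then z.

Answer: -11 1 10
-11 2 9
-11 3 8
-11 4 7
-10 0 10
-10 4 6
-9 -1 10
-9 4 5
-8 -2 10
-8 4 4
-7 -2 9
-7 3 4
-6 -2 8
-6 2 4
-5 -2 7
-5 -1 6
-5 0 5
-5 1 4

Derivation:
Walk ring at distance 3 from (-8, 1, 7):
Start at center + D4*3 = (-11, 1, 10)
  hex 0: (-11, 1, 10)
  hex 1: (-10, 0, 10)
  hex 2: (-9, -1, 10)
  hex 3: (-8, -2, 10)
  hex 4: (-7, -2, 9)
  hex 5: (-6, -2, 8)
  hex 6: (-5, -2, 7)
  hex 7: (-5, -1, 6)
  hex 8: (-5, 0, 5)
  hex 9: (-5, 1, 4)
  hex 10: (-6, 2, 4)
  hex 11: (-7, 3, 4)
  hex 12: (-8, 4, 4)
  hex 13: (-9, 4, 5)
  hex 14: (-10, 4, 6)
  hex 15: (-11, 4, 7)
  hex 16: (-11, 3, 8)
  hex 17: (-11, 2, 9)
Sorted: 18 hexes.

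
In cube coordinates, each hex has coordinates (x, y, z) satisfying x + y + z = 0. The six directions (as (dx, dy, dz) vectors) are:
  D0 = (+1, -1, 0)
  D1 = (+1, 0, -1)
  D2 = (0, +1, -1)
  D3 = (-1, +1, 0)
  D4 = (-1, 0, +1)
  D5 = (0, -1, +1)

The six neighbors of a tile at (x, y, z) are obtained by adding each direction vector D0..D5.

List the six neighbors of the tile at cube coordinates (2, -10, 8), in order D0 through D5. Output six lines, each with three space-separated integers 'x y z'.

Answer: 3 -11 8
3 -10 7
2 -9 7
1 -9 8
1 -10 9
2 -11 9

Derivation:
Center: (2, -10, 8). Add each direction:
  D0: (2, -10, 8) + (1, -1, 0) = (3, -11, 8)
  D1: (2, -10, 8) + (1, 0, -1) = (3, -10, 7)
  D2: (2, -10, 8) + (0, 1, -1) = (2, -9, 7)
  D3: (2, -10, 8) + (-1, 1, 0) = (1, -9, 8)
  D4: (2, -10, 8) + (-1, 0, 1) = (1, -10, 9)
  D5: (2, -10, 8) + (0, -1, 1) = (2, -11, 9)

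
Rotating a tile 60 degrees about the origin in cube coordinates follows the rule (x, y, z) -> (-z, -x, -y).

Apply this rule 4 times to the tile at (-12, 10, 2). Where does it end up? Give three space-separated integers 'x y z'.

Start: (-12, 10, 2)
Step 1: (-12, 10, 2) -> (-(2), -(-12), -(10)) = (-2, 12, -10)
Step 2: (-2, 12, -10) -> (-(-10), -(-2), -(12)) = (10, 2, -12)
Step 3: (10, 2, -12) -> (-(-12), -(10), -(2)) = (12, -10, -2)
Step 4: (12, -10, -2) -> (-(-2), -(12), -(-10)) = (2, -12, 10)

Answer: 2 -12 10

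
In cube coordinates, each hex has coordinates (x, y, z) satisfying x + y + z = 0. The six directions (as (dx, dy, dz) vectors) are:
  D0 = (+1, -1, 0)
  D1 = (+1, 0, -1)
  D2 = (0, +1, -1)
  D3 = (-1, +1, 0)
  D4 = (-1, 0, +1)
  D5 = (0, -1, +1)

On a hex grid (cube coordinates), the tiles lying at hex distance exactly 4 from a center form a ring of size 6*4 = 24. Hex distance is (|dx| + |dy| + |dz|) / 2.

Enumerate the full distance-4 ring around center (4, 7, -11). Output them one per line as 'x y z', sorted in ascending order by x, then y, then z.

Walk ring at distance 4 from (4, 7, -11):
Start at center + D4*4 = (0, 7, -7)
  hex 0: (0, 7, -7)
  hex 1: (1, 6, -7)
  hex 2: (2, 5, -7)
  hex 3: (3, 4, -7)
  hex 4: (4, 3, -7)
  hex 5: (5, 3, -8)
  hex 6: (6, 3, -9)
  hex 7: (7, 3, -10)
  hex 8: (8, 3, -11)
  hex 9: (8, 4, -12)
  hex 10: (8, 5, -13)
  hex 11: (8, 6, -14)
  hex 12: (8, 7, -15)
  hex 13: (7, 8, -15)
  hex 14: (6, 9, -15)
  hex 15: (5, 10, -15)
  hex 16: (4, 11, -15)
  hex 17: (3, 11, -14)
  hex 18: (2, 11, -13)
  hex 19: (1, 11, -12)
  hex 20: (0, 11, -11)
  hex 21: (0, 10, -10)
  hex 22: (0, 9, -9)
  hex 23: (0, 8, -8)
Sorted: 24 hexes.

Answer: 0 7 -7
0 8 -8
0 9 -9
0 10 -10
0 11 -11
1 6 -7
1 11 -12
2 5 -7
2 11 -13
3 4 -7
3 11 -14
4 3 -7
4 11 -15
5 3 -8
5 10 -15
6 3 -9
6 9 -15
7 3 -10
7 8 -15
8 3 -11
8 4 -12
8 5 -13
8 6 -14
8 7 -15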